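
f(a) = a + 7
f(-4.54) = 2.46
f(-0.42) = 6.58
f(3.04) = 10.04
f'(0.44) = 1.00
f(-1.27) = 5.73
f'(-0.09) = 1.00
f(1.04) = 8.04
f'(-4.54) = 1.00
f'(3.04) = 1.00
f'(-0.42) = 1.00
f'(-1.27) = 1.00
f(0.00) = 7.00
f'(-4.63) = 1.00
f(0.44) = 7.44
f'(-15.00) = 1.00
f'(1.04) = 1.00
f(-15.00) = -8.00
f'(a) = 1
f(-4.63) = 2.37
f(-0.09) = 6.91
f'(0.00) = 1.00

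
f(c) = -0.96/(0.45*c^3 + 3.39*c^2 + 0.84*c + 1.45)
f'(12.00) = 0.00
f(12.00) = -0.00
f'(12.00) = 0.00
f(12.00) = -0.00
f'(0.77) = 0.35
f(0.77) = -0.22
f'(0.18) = 0.69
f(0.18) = -0.56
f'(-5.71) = 0.01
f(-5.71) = -0.04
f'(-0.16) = -0.10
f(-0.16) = -0.69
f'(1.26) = 0.14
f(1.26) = -0.11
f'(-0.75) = -0.52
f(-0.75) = -0.38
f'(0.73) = 0.38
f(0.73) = -0.24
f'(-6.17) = 0.03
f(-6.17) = -0.05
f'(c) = -0.96*(-1.35*c^2 - 6.78*c - 0.84)/(0.45*c^3 + 3.39*c^2 + 0.84*c + 1.45)^2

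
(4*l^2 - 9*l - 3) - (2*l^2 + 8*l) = 2*l^2 - 17*l - 3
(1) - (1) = 0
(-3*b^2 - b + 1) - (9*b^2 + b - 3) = -12*b^2 - 2*b + 4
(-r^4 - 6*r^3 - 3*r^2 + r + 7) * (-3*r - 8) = 3*r^5 + 26*r^4 + 57*r^3 + 21*r^2 - 29*r - 56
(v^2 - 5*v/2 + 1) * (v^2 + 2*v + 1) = v^4 - v^3/2 - 3*v^2 - v/2 + 1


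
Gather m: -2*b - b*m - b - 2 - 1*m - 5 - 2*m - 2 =-3*b + m*(-b - 3) - 9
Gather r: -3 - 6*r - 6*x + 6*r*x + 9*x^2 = r*(6*x - 6) + 9*x^2 - 6*x - 3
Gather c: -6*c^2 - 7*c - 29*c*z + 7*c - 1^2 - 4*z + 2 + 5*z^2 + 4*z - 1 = -6*c^2 - 29*c*z + 5*z^2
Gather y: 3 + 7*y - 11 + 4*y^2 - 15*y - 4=4*y^2 - 8*y - 12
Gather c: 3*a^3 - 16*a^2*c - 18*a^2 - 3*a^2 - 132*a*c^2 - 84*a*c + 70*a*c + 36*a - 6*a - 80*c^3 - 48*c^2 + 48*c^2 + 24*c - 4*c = 3*a^3 - 21*a^2 - 132*a*c^2 + 30*a - 80*c^3 + c*(-16*a^2 - 14*a + 20)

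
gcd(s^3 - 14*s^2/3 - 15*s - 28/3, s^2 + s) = s + 1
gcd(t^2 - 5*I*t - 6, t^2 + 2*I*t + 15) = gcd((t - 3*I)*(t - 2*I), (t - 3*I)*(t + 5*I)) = t - 3*I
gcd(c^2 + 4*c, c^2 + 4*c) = c^2 + 4*c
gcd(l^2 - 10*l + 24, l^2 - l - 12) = l - 4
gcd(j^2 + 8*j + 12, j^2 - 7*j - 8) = 1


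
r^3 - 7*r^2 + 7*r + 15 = (r - 5)*(r - 3)*(r + 1)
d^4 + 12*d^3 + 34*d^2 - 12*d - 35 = (d - 1)*(d + 1)*(d + 5)*(d + 7)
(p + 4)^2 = p^2 + 8*p + 16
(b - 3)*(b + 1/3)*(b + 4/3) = b^3 - 4*b^2/3 - 41*b/9 - 4/3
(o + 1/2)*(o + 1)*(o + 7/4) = o^3 + 13*o^2/4 + 25*o/8 + 7/8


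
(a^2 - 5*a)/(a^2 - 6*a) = (a - 5)/(a - 6)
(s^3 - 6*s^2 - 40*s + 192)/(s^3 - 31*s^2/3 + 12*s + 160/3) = 3*(s + 6)/(3*s + 5)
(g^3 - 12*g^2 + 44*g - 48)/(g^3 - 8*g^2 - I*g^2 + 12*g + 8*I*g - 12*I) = (g - 4)/(g - I)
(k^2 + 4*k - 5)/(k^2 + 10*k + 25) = (k - 1)/(k + 5)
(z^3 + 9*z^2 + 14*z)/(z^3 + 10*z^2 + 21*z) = (z + 2)/(z + 3)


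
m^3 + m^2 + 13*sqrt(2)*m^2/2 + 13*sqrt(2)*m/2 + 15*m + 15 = (m + 1)*(m + 3*sqrt(2)/2)*(m + 5*sqrt(2))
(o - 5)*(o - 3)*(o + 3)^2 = o^4 - 2*o^3 - 24*o^2 + 18*o + 135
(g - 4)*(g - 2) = g^2 - 6*g + 8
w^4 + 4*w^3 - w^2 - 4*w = w*(w - 1)*(w + 1)*(w + 4)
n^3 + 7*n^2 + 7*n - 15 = (n - 1)*(n + 3)*(n + 5)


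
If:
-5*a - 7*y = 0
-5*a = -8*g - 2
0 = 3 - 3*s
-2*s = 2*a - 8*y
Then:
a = -7/27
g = -89/216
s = 1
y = 5/27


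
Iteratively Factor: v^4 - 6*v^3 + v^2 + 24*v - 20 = (v - 2)*(v^3 - 4*v^2 - 7*v + 10) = (v - 2)*(v + 2)*(v^2 - 6*v + 5) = (v - 5)*(v - 2)*(v + 2)*(v - 1)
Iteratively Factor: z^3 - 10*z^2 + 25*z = (z - 5)*(z^2 - 5*z) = z*(z - 5)*(z - 5)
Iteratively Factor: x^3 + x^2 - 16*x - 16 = (x - 4)*(x^2 + 5*x + 4) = (x - 4)*(x + 4)*(x + 1)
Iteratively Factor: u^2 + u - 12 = (u - 3)*(u + 4)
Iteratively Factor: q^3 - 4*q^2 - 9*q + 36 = (q - 3)*(q^2 - q - 12) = (q - 3)*(q + 3)*(q - 4)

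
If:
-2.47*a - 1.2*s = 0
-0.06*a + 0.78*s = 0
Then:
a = 0.00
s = 0.00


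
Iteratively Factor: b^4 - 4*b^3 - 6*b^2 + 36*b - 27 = (b + 3)*(b^3 - 7*b^2 + 15*b - 9) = (b - 3)*(b + 3)*(b^2 - 4*b + 3) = (b - 3)*(b - 1)*(b + 3)*(b - 3)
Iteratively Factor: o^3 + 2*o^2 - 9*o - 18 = (o + 2)*(o^2 - 9) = (o - 3)*(o + 2)*(o + 3)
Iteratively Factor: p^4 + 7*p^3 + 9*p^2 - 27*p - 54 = (p + 3)*(p^3 + 4*p^2 - 3*p - 18) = (p + 3)^2*(p^2 + p - 6) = (p + 3)^3*(p - 2)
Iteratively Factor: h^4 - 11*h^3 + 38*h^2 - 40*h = (h - 2)*(h^3 - 9*h^2 + 20*h) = (h - 4)*(h - 2)*(h^2 - 5*h) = h*(h - 4)*(h - 2)*(h - 5)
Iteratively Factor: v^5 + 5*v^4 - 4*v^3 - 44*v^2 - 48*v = (v + 2)*(v^4 + 3*v^3 - 10*v^2 - 24*v) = v*(v + 2)*(v^3 + 3*v^2 - 10*v - 24) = v*(v - 3)*(v + 2)*(v^2 + 6*v + 8) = v*(v - 3)*(v + 2)^2*(v + 4)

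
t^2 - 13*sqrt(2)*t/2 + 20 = (t - 4*sqrt(2))*(t - 5*sqrt(2)/2)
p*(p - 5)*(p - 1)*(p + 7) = p^4 + p^3 - 37*p^2 + 35*p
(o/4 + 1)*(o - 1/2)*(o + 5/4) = o^3/4 + 19*o^2/16 + 19*o/32 - 5/8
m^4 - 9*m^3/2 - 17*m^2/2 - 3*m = m*(m - 6)*(m + 1/2)*(m + 1)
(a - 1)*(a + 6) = a^2 + 5*a - 6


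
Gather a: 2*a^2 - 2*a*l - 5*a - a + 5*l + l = 2*a^2 + a*(-2*l - 6) + 6*l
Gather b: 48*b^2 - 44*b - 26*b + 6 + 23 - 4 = 48*b^2 - 70*b + 25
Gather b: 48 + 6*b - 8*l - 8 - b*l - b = b*(5 - l) - 8*l + 40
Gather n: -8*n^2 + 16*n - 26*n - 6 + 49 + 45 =-8*n^2 - 10*n + 88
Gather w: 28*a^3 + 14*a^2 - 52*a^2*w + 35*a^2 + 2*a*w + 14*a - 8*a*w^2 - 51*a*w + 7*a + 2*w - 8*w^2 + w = 28*a^3 + 49*a^2 + 21*a + w^2*(-8*a - 8) + w*(-52*a^2 - 49*a + 3)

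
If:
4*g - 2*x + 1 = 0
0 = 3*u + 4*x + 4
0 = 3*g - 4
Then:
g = 4/3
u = -50/9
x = 19/6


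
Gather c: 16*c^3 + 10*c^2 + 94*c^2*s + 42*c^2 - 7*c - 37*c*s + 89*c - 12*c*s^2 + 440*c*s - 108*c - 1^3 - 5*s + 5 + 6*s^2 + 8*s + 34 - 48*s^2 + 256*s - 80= 16*c^3 + c^2*(94*s + 52) + c*(-12*s^2 + 403*s - 26) - 42*s^2 + 259*s - 42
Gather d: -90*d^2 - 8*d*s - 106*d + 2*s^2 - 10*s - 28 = -90*d^2 + d*(-8*s - 106) + 2*s^2 - 10*s - 28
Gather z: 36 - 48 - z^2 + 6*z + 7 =-z^2 + 6*z - 5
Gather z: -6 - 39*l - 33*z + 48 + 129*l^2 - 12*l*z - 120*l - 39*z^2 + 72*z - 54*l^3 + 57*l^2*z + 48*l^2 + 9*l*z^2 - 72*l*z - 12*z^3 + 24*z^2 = -54*l^3 + 177*l^2 - 159*l - 12*z^3 + z^2*(9*l - 15) + z*(57*l^2 - 84*l + 39) + 42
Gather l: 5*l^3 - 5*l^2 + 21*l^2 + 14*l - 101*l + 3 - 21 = 5*l^3 + 16*l^2 - 87*l - 18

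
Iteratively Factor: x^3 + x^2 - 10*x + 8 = (x - 2)*(x^2 + 3*x - 4) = (x - 2)*(x - 1)*(x + 4)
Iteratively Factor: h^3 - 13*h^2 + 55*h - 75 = (h - 5)*(h^2 - 8*h + 15) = (h - 5)^2*(h - 3)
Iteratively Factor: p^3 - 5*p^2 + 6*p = (p - 2)*(p^2 - 3*p) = p*(p - 2)*(p - 3)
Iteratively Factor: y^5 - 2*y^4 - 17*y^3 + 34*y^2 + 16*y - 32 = (y - 2)*(y^4 - 17*y^2 + 16) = (y - 2)*(y + 4)*(y^3 - 4*y^2 - y + 4) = (y - 2)*(y + 1)*(y + 4)*(y^2 - 5*y + 4) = (y - 2)*(y - 1)*(y + 1)*(y + 4)*(y - 4)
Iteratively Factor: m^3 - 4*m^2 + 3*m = (m - 1)*(m^2 - 3*m) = m*(m - 1)*(m - 3)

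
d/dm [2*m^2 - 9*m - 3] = 4*m - 9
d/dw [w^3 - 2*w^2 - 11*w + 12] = 3*w^2 - 4*w - 11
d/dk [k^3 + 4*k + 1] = 3*k^2 + 4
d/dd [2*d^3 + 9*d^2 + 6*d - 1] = 6*d^2 + 18*d + 6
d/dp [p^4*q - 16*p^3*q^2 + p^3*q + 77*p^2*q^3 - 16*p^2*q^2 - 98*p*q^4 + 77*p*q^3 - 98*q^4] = q*(4*p^3 - 48*p^2*q + 3*p^2 + 154*p*q^2 - 32*p*q - 98*q^3 + 77*q^2)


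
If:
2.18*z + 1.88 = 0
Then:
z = -0.86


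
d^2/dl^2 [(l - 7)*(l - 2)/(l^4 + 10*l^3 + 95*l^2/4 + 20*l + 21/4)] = 8*(48*l^8 - 384*l^7 - 8060*l^6 - 21780*l^5 + 77712*l^4 + 376215*l^3 + 545769*l^2 + 337785*l + 77231)/(64*l^12 + 1920*l^11 + 23760*l^10 + 159040*l^9 + 642108*l^8 + 1669560*l^7 + 2906855*l^6 + 3453120*l^5 + 2801067*l^4 + 1522520*l^3 + 528885*l^2 + 105840*l + 9261)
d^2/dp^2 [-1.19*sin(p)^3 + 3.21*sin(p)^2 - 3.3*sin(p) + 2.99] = 4.1925*sin(p) - 2.6775*sin(3*p) + 6.42*cos(2*p)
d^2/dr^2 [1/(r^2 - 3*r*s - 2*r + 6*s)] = 2*(-r^2 + 3*r*s + 2*r - 6*s + (-2*r + 3*s + 2)^2)/(r^2 - 3*r*s - 2*r + 6*s)^3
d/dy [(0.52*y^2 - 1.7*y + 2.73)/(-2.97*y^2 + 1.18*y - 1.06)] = (-4.4354*y^2 + 15.1138*y - 1.4194)/(8.8209*y^4 - 7.0092*y^3 + 7.6888*y^2 - 2.5016*y + 1.1236)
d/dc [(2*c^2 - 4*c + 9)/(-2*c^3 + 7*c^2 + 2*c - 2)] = 2*(2*c^4 - 8*c^3 + 43*c^2 - 67*c - 5)/(4*c^6 - 28*c^5 + 41*c^4 + 36*c^3 - 24*c^2 - 8*c + 4)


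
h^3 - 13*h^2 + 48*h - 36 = (h - 6)^2*(h - 1)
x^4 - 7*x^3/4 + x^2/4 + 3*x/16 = x*(x - 3/2)*(x - 1/2)*(x + 1/4)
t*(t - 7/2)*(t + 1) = t^3 - 5*t^2/2 - 7*t/2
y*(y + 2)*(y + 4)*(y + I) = y^4 + 6*y^3 + I*y^3 + 8*y^2 + 6*I*y^2 + 8*I*y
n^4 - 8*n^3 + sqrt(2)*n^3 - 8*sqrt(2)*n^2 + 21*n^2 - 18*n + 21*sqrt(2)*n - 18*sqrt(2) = (n - 3)^2*(n - 2)*(n + sqrt(2))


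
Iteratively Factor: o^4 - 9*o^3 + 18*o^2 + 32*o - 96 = (o - 4)*(o^3 - 5*o^2 - 2*o + 24) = (o - 4)*(o + 2)*(o^2 - 7*o + 12) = (o - 4)*(o - 3)*(o + 2)*(o - 4)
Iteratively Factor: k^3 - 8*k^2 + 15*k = (k)*(k^2 - 8*k + 15) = k*(k - 5)*(k - 3)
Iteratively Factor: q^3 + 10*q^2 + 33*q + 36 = (q + 3)*(q^2 + 7*q + 12) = (q + 3)*(q + 4)*(q + 3)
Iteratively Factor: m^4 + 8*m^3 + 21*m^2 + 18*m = (m + 2)*(m^3 + 6*m^2 + 9*m) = (m + 2)*(m + 3)*(m^2 + 3*m) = m*(m + 2)*(m + 3)*(m + 3)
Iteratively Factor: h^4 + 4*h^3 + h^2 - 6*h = (h + 3)*(h^3 + h^2 - 2*h) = (h - 1)*(h + 3)*(h^2 + 2*h) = h*(h - 1)*(h + 3)*(h + 2)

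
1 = 1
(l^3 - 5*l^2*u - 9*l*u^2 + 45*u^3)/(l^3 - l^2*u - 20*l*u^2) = (l^2 - 9*u^2)/(l*(l + 4*u))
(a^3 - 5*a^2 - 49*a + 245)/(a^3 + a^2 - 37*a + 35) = (a - 7)/(a - 1)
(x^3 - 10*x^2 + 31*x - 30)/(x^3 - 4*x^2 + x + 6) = (x - 5)/(x + 1)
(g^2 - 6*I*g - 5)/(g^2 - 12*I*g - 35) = (g - I)/(g - 7*I)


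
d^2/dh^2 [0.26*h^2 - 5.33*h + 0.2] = 0.520000000000000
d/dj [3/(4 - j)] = 3/(j - 4)^2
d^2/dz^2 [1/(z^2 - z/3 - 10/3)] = 6*(9*z^2 - 3*z - (6*z - 1)^2 - 30)/(-3*z^2 + z + 10)^3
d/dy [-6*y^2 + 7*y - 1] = 7 - 12*y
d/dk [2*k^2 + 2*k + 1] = 4*k + 2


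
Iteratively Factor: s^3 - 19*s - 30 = (s - 5)*(s^2 + 5*s + 6) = (s - 5)*(s + 3)*(s + 2)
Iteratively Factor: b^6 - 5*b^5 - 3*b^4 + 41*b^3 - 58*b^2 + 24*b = (b - 1)*(b^5 - 4*b^4 - 7*b^3 + 34*b^2 - 24*b) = (b - 1)^2*(b^4 - 3*b^3 - 10*b^2 + 24*b) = (b - 4)*(b - 1)^2*(b^3 + b^2 - 6*b) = (b - 4)*(b - 1)^2*(b + 3)*(b^2 - 2*b) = b*(b - 4)*(b - 1)^2*(b + 3)*(b - 2)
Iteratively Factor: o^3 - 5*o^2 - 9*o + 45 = (o - 3)*(o^2 - 2*o - 15) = (o - 3)*(o + 3)*(o - 5)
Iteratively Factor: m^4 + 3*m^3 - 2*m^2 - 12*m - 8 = (m + 2)*(m^3 + m^2 - 4*m - 4) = (m + 2)^2*(m^2 - m - 2) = (m + 1)*(m + 2)^2*(m - 2)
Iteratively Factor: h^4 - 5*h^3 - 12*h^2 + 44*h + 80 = (h + 2)*(h^3 - 7*h^2 + 2*h + 40) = (h - 5)*(h + 2)*(h^2 - 2*h - 8) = (h - 5)*(h + 2)^2*(h - 4)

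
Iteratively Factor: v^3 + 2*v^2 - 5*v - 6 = (v + 3)*(v^2 - v - 2) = (v - 2)*(v + 3)*(v + 1)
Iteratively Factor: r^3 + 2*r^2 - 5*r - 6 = (r + 3)*(r^2 - r - 2) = (r + 1)*(r + 3)*(r - 2)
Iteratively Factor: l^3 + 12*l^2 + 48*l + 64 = (l + 4)*(l^2 + 8*l + 16) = (l + 4)^2*(l + 4)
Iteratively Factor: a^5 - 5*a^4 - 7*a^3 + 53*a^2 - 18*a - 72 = (a - 2)*(a^4 - 3*a^3 - 13*a^2 + 27*a + 36) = (a - 2)*(a + 1)*(a^3 - 4*a^2 - 9*a + 36) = (a - 2)*(a + 1)*(a + 3)*(a^2 - 7*a + 12) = (a - 3)*(a - 2)*(a + 1)*(a + 3)*(a - 4)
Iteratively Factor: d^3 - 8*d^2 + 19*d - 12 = (d - 4)*(d^2 - 4*d + 3) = (d - 4)*(d - 1)*(d - 3)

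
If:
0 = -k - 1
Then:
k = -1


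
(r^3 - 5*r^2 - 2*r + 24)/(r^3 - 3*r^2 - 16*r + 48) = (r + 2)/(r + 4)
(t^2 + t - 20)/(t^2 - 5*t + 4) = (t + 5)/(t - 1)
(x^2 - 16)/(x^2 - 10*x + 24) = (x + 4)/(x - 6)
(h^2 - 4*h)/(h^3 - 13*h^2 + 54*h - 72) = h/(h^2 - 9*h + 18)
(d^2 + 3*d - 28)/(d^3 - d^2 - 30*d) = (-d^2 - 3*d + 28)/(d*(-d^2 + d + 30))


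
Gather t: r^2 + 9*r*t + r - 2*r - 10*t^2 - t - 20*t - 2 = r^2 - r - 10*t^2 + t*(9*r - 21) - 2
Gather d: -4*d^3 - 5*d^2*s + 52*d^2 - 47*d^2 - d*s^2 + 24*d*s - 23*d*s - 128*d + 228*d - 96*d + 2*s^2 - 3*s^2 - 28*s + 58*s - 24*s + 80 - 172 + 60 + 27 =-4*d^3 + d^2*(5 - 5*s) + d*(-s^2 + s + 4) - s^2 + 6*s - 5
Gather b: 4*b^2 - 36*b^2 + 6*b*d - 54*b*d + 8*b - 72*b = -32*b^2 + b*(-48*d - 64)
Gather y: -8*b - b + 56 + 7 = 63 - 9*b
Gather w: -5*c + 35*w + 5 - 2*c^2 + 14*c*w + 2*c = -2*c^2 - 3*c + w*(14*c + 35) + 5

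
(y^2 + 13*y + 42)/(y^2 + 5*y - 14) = (y + 6)/(y - 2)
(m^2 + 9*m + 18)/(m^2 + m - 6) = (m + 6)/(m - 2)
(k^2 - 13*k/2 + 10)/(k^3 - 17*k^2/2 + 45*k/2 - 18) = (2*k - 5)/(2*k^2 - 9*k + 9)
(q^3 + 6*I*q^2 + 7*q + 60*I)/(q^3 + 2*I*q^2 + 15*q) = (q + 4*I)/q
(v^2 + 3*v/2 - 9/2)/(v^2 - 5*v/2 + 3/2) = (v + 3)/(v - 1)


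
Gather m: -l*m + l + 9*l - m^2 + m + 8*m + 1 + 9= 10*l - m^2 + m*(9 - l) + 10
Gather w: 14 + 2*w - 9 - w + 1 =w + 6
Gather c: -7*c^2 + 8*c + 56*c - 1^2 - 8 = -7*c^2 + 64*c - 9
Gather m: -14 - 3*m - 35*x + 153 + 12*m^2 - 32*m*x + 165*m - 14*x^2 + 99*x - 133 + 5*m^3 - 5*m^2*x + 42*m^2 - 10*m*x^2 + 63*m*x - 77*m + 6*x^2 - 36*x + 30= 5*m^3 + m^2*(54 - 5*x) + m*(-10*x^2 + 31*x + 85) - 8*x^2 + 28*x + 36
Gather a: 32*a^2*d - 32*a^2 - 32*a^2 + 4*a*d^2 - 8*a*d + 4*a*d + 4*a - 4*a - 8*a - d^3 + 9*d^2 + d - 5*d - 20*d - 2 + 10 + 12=a^2*(32*d - 64) + a*(4*d^2 - 4*d - 8) - d^3 + 9*d^2 - 24*d + 20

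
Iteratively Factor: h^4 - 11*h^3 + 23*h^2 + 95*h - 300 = (h - 4)*(h^3 - 7*h^2 - 5*h + 75) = (h - 5)*(h - 4)*(h^2 - 2*h - 15) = (h - 5)*(h - 4)*(h + 3)*(h - 5)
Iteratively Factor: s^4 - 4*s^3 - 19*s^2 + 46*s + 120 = (s - 4)*(s^3 - 19*s - 30) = (s - 5)*(s - 4)*(s^2 + 5*s + 6) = (s - 5)*(s - 4)*(s + 3)*(s + 2)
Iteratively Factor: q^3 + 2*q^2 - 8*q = (q + 4)*(q^2 - 2*q) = (q - 2)*(q + 4)*(q)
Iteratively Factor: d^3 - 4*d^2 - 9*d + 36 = (d - 3)*(d^2 - d - 12) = (d - 3)*(d + 3)*(d - 4)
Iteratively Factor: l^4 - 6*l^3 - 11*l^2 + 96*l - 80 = (l - 4)*(l^3 - 2*l^2 - 19*l + 20) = (l - 4)*(l + 4)*(l^2 - 6*l + 5) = (l - 4)*(l - 1)*(l + 4)*(l - 5)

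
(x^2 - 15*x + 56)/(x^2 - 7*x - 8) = (x - 7)/(x + 1)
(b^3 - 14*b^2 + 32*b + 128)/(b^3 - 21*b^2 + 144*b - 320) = (b + 2)/(b - 5)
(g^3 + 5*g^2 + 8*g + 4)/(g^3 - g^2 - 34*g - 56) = (g^2 + 3*g + 2)/(g^2 - 3*g - 28)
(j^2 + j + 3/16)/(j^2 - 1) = (j^2 + j + 3/16)/(j^2 - 1)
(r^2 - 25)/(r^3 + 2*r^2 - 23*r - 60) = (r + 5)/(r^2 + 7*r + 12)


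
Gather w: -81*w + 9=9 - 81*w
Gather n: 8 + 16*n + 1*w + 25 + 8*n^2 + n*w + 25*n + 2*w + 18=8*n^2 + n*(w + 41) + 3*w + 51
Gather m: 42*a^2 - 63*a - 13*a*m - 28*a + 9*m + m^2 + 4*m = 42*a^2 - 91*a + m^2 + m*(13 - 13*a)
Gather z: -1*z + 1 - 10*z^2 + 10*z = -10*z^2 + 9*z + 1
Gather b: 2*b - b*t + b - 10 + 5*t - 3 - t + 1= b*(3 - t) + 4*t - 12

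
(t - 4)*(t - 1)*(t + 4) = t^3 - t^2 - 16*t + 16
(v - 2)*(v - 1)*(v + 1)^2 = v^4 - v^3 - 3*v^2 + v + 2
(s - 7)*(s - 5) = s^2 - 12*s + 35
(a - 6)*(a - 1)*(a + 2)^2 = a^4 - 3*a^3 - 18*a^2 - 4*a + 24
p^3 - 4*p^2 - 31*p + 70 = (p - 7)*(p - 2)*(p + 5)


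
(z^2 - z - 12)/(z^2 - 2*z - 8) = (z + 3)/(z + 2)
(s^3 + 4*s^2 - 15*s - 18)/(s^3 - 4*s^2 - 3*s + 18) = (s^2 + 7*s + 6)/(s^2 - s - 6)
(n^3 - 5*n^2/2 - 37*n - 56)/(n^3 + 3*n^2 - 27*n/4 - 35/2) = 2*(n - 8)/(2*n - 5)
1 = 1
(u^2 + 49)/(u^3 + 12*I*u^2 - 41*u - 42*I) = (u - 7*I)/(u^2 + 5*I*u - 6)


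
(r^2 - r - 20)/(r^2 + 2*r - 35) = (r + 4)/(r + 7)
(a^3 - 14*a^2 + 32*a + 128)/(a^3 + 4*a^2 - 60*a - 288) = (a^2 - 6*a - 16)/(a^2 + 12*a + 36)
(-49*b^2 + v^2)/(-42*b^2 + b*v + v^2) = (-7*b + v)/(-6*b + v)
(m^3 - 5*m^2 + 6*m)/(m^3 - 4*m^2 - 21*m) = (-m^2 + 5*m - 6)/(-m^2 + 4*m + 21)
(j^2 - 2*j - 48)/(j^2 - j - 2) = (-j^2 + 2*j + 48)/(-j^2 + j + 2)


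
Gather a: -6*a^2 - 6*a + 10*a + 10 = -6*a^2 + 4*a + 10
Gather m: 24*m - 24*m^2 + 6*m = -24*m^2 + 30*m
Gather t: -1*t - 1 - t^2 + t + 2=1 - t^2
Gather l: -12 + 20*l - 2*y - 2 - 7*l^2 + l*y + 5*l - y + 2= -7*l^2 + l*(y + 25) - 3*y - 12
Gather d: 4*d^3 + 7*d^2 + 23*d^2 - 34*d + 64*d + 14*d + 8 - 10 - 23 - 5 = 4*d^3 + 30*d^2 + 44*d - 30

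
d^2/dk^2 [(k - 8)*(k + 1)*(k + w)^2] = 12*k^2 + 12*k*w - 42*k + 2*w^2 - 28*w - 16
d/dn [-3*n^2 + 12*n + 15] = 12 - 6*n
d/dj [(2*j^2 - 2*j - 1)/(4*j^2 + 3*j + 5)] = 7*(2*j^2 + 4*j - 1)/(16*j^4 + 24*j^3 + 49*j^2 + 30*j + 25)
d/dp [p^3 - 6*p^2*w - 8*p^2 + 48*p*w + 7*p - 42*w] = 3*p^2 - 12*p*w - 16*p + 48*w + 7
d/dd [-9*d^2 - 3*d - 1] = -18*d - 3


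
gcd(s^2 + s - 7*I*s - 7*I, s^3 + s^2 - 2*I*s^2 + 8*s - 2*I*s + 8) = s + 1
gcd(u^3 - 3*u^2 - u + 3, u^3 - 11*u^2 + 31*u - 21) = u^2 - 4*u + 3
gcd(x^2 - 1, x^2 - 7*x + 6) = x - 1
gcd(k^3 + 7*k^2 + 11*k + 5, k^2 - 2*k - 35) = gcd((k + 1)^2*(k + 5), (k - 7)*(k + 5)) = k + 5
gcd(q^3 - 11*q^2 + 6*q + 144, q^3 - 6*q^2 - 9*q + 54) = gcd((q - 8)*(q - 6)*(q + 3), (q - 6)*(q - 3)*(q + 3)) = q^2 - 3*q - 18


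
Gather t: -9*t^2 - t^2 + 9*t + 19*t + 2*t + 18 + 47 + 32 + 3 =-10*t^2 + 30*t + 100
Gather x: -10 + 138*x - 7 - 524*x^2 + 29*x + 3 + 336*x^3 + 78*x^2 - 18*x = 336*x^3 - 446*x^2 + 149*x - 14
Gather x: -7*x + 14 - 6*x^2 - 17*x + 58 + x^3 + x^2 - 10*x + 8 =x^3 - 5*x^2 - 34*x + 80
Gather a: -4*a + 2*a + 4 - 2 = 2 - 2*a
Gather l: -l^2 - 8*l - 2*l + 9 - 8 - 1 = -l^2 - 10*l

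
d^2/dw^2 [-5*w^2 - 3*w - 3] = -10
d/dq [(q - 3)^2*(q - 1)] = (q - 3)*(3*q - 5)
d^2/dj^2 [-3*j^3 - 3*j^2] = -18*j - 6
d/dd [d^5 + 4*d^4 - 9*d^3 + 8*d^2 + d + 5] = 5*d^4 + 16*d^3 - 27*d^2 + 16*d + 1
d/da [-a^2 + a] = 1 - 2*a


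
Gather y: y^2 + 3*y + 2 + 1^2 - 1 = y^2 + 3*y + 2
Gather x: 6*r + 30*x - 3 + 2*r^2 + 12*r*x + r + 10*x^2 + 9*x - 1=2*r^2 + 7*r + 10*x^2 + x*(12*r + 39) - 4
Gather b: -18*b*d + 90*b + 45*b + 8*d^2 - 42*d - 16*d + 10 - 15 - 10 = b*(135 - 18*d) + 8*d^2 - 58*d - 15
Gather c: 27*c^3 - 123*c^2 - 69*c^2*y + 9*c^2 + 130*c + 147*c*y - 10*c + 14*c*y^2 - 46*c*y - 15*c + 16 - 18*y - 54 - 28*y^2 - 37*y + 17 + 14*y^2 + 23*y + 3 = 27*c^3 + c^2*(-69*y - 114) + c*(14*y^2 + 101*y + 105) - 14*y^2 - 32*y - 18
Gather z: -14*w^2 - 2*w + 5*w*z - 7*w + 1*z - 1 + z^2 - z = -14*w^2 + 5*w*z - 9*w + z^2 - 1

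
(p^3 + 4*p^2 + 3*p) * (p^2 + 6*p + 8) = p^5 + 10*p^4 + 35*p^3 + 50*p^2 + 24*p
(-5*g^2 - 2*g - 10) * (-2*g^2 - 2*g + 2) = 10*g^4 + 14*g^3 + 14*g^2 + 16*g - 20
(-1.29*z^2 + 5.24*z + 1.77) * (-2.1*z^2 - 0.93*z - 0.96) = 2.709*z^4 - 9.8043*z^3 - 7.3518*z^2 - 6.6765*z - 1.6992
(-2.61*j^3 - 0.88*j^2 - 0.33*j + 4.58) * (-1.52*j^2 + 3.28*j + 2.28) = 3.9672*j^5 - 7.2232*j^4 - 8.3356*j^3 - 10.0504*j^2 + 14.27*j + 10.4424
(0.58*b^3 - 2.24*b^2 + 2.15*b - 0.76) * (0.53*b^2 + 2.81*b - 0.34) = 0.3074*b^5 + 0.4426*b^4 - 5.3521*b^3 + 6.4003*b^2 - 2.8666*b + 0.2584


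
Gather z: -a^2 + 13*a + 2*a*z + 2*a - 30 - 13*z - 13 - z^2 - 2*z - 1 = -a^2 + 15*a - z^2 + z*(2*a - 15) - 44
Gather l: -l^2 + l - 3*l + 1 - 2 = -l^2 - 2*l - 1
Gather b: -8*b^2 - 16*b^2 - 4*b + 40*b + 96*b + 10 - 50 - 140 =-24*b^2 + 132*b - 180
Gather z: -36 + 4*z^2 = 4*z^2 - 36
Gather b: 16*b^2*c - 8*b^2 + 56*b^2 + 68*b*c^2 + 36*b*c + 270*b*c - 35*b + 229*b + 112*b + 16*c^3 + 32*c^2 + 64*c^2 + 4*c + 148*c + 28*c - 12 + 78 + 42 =b^2*(16*c + 48) + b*(68*c^2 + 306*c + 306) + 16*c^3 + 96*c^2 + 180*c + 108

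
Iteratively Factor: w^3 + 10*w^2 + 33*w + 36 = (w + 4)*(w^2 + 6*w + 9) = (w + 3)*(w + 4)*(w + 3)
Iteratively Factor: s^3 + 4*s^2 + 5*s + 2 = (s + 1)*(s^2 + 3*s + 2) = (s + 1)^2*(s + 2)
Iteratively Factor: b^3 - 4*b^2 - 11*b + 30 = (b + 3)*(b^2 - 7*b + 10) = (b - 2)*(b + 3)*(b - 5)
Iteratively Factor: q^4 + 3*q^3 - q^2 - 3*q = (q + 1)*(q^3 + 2*q^2 - 3*q) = (q + 1)*(q + 3)*(q^2 - q) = (q - 1)*(q + 1)*(q + 3)*(q)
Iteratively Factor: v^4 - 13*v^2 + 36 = (v + 2)*(v^3 - 2*v^2 - 9*v + 18) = (v - 2)*(v + 2)*(v^2 - 9) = (v - 3)*(v - 2)*(v + 2)*(v + 3)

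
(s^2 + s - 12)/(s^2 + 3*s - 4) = (s - 3)/(s - 1)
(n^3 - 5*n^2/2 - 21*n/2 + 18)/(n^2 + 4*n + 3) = (n^2 - 11*n/2 + 6)/(n + 1)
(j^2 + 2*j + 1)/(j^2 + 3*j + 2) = (j + 1)/(j + 2)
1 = 1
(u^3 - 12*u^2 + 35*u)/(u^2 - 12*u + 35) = u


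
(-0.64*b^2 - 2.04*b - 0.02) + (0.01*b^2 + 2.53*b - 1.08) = -0.63*b^2 + 0.49*b - 1.1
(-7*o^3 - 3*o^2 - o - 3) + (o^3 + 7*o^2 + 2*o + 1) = -6*o^3 + 4*o^2 + o - 2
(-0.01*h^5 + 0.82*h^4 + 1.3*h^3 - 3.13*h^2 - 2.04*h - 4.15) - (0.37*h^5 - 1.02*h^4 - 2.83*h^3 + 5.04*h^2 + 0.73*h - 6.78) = -0.38*h^5 + 1.84*h^4 + 4.13*h^3 - 8.17*h^2 - 2.77*h + 2.63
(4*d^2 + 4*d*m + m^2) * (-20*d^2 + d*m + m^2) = -80*d^4 - 76*d^3*m - 12*d^2*m^2 + 5*d*m^3 + m^4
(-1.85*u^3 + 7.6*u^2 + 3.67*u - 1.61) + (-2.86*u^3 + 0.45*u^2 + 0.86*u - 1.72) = -4.71*u^3 + 8.05*u^2 + 4.53*u - 3.33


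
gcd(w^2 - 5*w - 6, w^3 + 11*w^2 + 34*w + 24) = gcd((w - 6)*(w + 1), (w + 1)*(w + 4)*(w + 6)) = w + 1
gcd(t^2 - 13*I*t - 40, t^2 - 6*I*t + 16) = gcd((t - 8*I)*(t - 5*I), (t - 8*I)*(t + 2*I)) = t - 8*I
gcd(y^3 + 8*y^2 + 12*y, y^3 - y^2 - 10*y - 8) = y + 2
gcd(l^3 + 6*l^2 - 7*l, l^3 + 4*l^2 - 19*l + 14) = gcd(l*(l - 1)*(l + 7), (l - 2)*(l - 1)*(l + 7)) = l^2 + 6*l - 7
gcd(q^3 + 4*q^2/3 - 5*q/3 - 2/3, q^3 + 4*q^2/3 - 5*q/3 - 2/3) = q^3 + 4*q^2/3 - 5*q/3 - 2/3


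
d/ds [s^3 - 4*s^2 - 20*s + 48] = 3*s^2 - 8*s - 20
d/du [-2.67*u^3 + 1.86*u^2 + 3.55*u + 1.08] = -8.01*u^2 + 3.72*u + 3.55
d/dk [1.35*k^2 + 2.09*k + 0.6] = 2.7*k + 2.09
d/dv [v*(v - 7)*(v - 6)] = 3*v^2 - 26*v + 42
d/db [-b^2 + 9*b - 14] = 9 - 2*b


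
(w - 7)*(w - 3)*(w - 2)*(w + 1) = w^4 - 11*w^3 + 29*w^2 - w - 42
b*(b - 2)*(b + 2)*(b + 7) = b^4 + 7*b^3 - 4*b^2 - 28*b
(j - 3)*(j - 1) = j^2 - 4*j + 3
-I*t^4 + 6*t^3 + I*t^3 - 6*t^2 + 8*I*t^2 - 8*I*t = t*(t + 2*I)*(t + 4*I)*(-I*t + I)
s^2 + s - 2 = (s - 1)*(s + 2)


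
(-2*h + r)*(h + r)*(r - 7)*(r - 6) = -2*h^2*r^2 + 26*h^2*r - 84*h^2 - h*r^3 + 13*h*r^2 - 42*h*r + r^4 - 13*r^3 + 42*r^2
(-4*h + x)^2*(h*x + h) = 16*h^3*x + 16*h^3 - 8*h^2*x^2 - 8*h^2*x + h*x^3 + h*x^2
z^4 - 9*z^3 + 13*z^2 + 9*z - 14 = (z - 7)*(z - 2)*(z - 1)*(z + 1)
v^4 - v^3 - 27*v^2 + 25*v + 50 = (v - 5)*(v - 2)*(v + 1)*(v + 5)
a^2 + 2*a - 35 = (a - 5)*(a + 7)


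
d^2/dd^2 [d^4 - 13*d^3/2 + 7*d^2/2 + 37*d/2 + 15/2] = 12*d^2 - 39*d + 7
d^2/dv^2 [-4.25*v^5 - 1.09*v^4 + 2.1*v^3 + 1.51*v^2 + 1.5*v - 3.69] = -85.0*v^3 - 13.08*v^2 + 12.6*v + 3.02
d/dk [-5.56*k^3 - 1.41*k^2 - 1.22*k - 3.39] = -16.68*k^2 - 2.82*k - 1.22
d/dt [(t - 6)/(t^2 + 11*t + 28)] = (t^2 + 11*t - (t - 6)*(2*t + 11) + 28)/(t^2 + 11*t + 28)^2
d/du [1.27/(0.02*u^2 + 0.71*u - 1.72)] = (-0.0508*u - 0.9017)/(0.02*u^2 + 0.71*u - 1.72)^2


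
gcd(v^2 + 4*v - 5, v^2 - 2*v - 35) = v + 5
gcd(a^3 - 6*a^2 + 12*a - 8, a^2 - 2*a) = a - 2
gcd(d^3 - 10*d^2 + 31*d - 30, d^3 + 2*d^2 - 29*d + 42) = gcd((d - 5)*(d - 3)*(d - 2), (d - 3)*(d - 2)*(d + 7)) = d^2 - 5*d + 6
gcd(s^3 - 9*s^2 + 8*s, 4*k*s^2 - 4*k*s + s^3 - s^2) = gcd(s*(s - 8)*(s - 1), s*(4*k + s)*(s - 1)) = s^2 - s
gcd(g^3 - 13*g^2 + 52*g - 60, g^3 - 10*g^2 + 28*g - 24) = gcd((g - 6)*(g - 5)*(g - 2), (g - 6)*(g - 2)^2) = g^2 - 8*g + 12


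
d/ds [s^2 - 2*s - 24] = 2*s - 2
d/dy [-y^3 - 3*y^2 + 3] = 3*y*(-y - 2)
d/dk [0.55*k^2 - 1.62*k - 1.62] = 1.1*k - 1.62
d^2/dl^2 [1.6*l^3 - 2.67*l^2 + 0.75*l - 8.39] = 9.6*l - 5.34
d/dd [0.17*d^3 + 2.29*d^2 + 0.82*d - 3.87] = 0.51*d^2 + 4.58*d + 0.82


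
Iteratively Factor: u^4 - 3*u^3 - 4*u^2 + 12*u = (u + 2)*(u^3 - 5*u^2 + 6*u) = (u - 3)*(u + 2)*(u^2 - 2*u) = (u - 3)*(u - 2)*(u + 2)*(u)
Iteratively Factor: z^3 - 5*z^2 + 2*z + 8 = (z - 4)*(z^2 - z - 2) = (z - 4)*(z + 1)*(z - 2)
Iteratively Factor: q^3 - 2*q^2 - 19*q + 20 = (q - 5)*(q^2 + 3*q - 4) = (q - 5)*(q - 1)*(q + 4)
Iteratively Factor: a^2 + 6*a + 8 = (a + 2)*(a + 4)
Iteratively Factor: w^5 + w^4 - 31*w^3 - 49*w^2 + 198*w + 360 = (w + 3)*(w^4 - 2*w^3 - 25*w^2 + 26*w + 120) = (w - 5)*(w + 3)*(w^3 + 3*w^2 - 10*w - 24) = (w - 5)*(w + 3)*(w + 4)*(w^2 - w - 6) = (w - 5)*(w - 3)*(w + 3)*(w + 4)*(w + 2)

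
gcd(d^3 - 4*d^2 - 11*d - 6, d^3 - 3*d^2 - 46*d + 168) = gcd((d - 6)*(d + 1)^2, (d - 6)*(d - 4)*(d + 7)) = d - 6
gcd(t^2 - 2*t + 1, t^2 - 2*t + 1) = t^2 - 2*t + 1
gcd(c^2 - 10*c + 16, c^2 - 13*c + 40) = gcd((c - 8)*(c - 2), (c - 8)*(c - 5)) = c - 8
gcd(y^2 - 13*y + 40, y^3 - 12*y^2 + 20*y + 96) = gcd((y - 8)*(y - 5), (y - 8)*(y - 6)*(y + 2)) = y - 8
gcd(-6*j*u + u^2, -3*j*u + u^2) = u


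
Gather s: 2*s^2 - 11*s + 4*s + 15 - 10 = 2*s^2 - 7*s + 5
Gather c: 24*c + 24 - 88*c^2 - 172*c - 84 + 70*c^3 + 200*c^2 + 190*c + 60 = 70*c^3 + 112*c^2 + 42*c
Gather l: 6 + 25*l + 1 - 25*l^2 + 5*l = -25*l^2 + 30*l + 7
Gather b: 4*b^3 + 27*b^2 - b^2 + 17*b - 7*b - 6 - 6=4*b^3 + 26*b^2 + 10*b - 12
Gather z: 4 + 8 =12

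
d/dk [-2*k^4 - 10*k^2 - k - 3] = -8*k^3 - 20*k - 1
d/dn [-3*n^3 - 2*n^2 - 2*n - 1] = -9*n^2 - 4*n - 2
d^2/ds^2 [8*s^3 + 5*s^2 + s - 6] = 48*s + 10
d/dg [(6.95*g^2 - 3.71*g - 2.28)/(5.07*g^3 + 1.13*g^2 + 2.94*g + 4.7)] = (-35.2365*g^4 + 37.6194*g^3 + 59.3041*g^2 + 70.4828*g - 10.7338)/(25.7049*g^6 + 11.4582*g^5 + 31.0885*g^4 + 54.3024*g^3 + 19.2656*g^2 + 27.636*g + 22.09)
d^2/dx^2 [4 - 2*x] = 0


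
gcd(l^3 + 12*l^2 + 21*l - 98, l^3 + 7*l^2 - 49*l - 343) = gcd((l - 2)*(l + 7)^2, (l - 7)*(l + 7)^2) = l^2 + 14*l + 49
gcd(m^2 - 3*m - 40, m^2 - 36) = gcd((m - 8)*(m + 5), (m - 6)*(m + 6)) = 1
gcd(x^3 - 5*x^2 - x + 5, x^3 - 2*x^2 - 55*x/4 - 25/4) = x - 5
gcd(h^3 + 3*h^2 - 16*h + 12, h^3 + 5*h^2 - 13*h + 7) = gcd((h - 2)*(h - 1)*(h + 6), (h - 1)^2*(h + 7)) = h - 1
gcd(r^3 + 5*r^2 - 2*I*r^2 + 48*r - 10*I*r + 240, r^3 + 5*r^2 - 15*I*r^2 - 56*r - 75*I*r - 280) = r^2 + r*(5 - 8*I) - 40*I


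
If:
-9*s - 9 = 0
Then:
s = -1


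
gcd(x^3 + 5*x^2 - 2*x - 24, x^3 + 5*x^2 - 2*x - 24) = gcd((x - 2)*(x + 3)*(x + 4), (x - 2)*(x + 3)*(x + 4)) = x^3 + 5*x^2 - 2*x - 24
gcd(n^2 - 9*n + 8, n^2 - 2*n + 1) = n - 1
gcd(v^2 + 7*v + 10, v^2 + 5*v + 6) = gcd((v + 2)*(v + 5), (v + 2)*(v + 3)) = v + 2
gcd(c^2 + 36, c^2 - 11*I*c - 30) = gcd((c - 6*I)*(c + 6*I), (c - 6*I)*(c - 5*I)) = c - 6*I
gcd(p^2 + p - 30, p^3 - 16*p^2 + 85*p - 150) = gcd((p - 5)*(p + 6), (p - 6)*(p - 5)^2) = p - 5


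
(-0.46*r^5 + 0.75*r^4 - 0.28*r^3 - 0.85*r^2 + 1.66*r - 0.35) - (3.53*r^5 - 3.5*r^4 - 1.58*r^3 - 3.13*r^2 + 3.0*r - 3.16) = -3.99*r^5 + 4.25*r^4 + 1.3*r^3 + 2.28*r^2 - 1.34*r + 2.81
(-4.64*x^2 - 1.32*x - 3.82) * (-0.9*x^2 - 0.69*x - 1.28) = 4.176*x^4 + 4.3896*x^3 + 10.288*x^2 + 4.3254*x + 4.8896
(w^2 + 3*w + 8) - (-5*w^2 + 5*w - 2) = 6*w^2 - 2*w + 10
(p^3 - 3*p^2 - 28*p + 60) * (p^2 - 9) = p^5 - 3*p^4 - 37*p^3 + 87*p^2 + 252*p - 540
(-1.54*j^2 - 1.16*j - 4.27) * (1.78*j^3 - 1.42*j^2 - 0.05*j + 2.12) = -2.7412*j^5 + 0.122*j^4 - 5.8764*j^3 + 2.8566*j^2 - 2.2457*j - 9.0524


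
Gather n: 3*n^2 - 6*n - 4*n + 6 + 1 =3*n^2 - 10*n + 7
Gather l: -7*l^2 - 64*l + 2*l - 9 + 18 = -7*l^2 - 62*l + 9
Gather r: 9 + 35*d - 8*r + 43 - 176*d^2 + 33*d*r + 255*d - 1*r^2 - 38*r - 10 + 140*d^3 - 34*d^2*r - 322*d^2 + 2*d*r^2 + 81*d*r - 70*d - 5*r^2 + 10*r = 140*d^3 - 498*d^2 + 220*d + r^2*(2*d - 6) + r*(-34*d^2 + 114*d - 36) + 42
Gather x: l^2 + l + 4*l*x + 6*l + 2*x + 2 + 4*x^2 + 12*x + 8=l^2 + 7*l + 4*x^2 + x*(4*l + 14) + 10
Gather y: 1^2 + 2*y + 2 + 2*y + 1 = 4*y + 4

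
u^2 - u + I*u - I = (u - 1)*(u + I)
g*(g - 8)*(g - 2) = g^3 - 10*g^2 + 16*g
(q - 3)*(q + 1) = q^2 - 2*q - 3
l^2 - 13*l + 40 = (l - 8)*(l - 5)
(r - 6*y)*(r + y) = r^2 - 5*r*y - 6*y^2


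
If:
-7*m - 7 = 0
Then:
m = -1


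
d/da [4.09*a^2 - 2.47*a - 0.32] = 8.18*a - 2.47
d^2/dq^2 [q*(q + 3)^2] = 6*q + 12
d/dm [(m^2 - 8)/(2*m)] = 1/2 + 4/m^2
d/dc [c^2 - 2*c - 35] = 2*c - 2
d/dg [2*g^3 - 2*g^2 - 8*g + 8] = 6*g^2 - 4*g - 8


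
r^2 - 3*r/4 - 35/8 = (r - 5/2)*(r + 7/4)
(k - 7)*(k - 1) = k^2 - 8*k + 7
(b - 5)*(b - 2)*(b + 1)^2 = b^4 - 5*b^3 - 3*b^2 + 13*b + 10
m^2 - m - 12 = (m - 4)*(m + 3)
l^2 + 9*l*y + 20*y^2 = (l + 4*y)*(l + 5*y)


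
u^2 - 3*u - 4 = (u - 4)*(u + 1)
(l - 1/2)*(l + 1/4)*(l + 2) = l^3 + 7*l^2/4 - 5*l/8 - 1/4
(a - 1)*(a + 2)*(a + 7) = a^3 + 8*a^2 + 5*a - 14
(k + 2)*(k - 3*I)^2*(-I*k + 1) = -I*k^4 - 5*k^3 - 2*I*k^3 - 10*k^2 + 3*I*k^2 - 9*k + 6*I*k - 18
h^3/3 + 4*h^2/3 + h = h*(h/3 + 1/3)*(h + 3)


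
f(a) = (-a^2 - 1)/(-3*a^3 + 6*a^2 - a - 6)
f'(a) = -2*a/(-3*a^3 + 6*a^2 - a - 6) + (-a^2 - 1)*(9*a^2 - 12*a + 1)/(-3*a^3 + 6*a^2 - a - 6)^2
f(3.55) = 0.20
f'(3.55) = -0.11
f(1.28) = 0.71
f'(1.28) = 0.61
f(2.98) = 0.28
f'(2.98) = -0.19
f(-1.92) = -0.12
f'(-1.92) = -0.08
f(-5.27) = -0.05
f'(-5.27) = -0.01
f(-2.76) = -0.08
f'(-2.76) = -0.03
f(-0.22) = 0.19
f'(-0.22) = -0.22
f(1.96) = 0.65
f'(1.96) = -0.52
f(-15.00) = -0.02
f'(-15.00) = 0.00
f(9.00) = 0.05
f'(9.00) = -0.00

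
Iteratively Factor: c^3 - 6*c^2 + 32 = (c - 4)*(c^2 - 2*c - 8) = (c - 4)*(c + 2)*(c - 4)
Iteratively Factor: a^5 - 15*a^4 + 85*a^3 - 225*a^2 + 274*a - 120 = (a - 2)*(a^4 - 13*a^3 + 59*a^2 - 107*a + 60) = (a - 4)*(a - 2)*(a^3 - 9*a^2 + 23*a - 15) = (a - 4)*(a - 3)*(a - 2)*(a^2 - 6*a + 5) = (a - 5)*(a - 4)*(a - 3)*(a - 2)*(a - 1)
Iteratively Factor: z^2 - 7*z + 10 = (z - 2)*(z - 5)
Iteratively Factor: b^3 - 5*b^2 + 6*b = (b)*(b^2 - 5*b + 6) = b*(b - 3)*(b - 2)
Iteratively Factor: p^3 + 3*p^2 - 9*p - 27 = (p - 3)*(p^2 + 6*p + 9) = (p - 3)*(p + 3)*(p + 3)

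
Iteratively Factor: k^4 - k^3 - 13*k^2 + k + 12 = (k + 3)*(k^3 - 4*k^2 - k + 4) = (k - 1)*(k + 3)*(k^2 - 3*k - 4) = (k - 4)*(k - 1)*(k + 3)*(k + 1)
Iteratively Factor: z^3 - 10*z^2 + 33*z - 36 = (z - 3)*(z^2 - 7*z + 12) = (z - 3)^2*(z - 4)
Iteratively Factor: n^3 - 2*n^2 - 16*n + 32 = (n - 2)*(n^2 - 16) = (n - 2)*(n + 4)*(n - 4)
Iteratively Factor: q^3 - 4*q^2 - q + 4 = (q - 4)*(q^2 - 1) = (q - 4)*(q - 1)*(q + 1)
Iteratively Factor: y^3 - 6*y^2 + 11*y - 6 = (y - 2)*(y^2 - 4*y + 3) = (y - 2)*(y - 1)*(y - 3)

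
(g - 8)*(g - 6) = g^2 - 14*g + 48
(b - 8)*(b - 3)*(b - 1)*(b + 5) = b^4 - 7*b^3 - 25*b^2 + 151*b - 120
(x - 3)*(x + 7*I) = x^2 - 3*x + 7*I*x - 21*I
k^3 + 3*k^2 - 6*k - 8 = (k - 2)*(k + 1)*(k + 4)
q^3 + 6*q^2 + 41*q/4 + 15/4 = (q + 1/2)*(q + 5/2)*(q + 3)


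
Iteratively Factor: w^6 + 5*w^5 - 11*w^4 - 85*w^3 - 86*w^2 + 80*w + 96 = (w + 1)*(w^5 + 4*w^4 - 15*w^3 - 70*w^2 - 16*w + 96) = (w - 4)*(w + 1)*(w^4 + 8*w^3 + 17*w^2 - 2*w - 24) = (w - 4)*(w + 1)*(w + 2)*(w^3 + 6*w^2 + 5*w - 12) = (w - 4)*(w + 1)*(w + 2)*(w + 4)*(w^2 + 2*w - 3) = (w - 4)*(w - 1)*(w + 1)*(w + 2)*(w + 4)*(w + 3)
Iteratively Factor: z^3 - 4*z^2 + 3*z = (z - 1)*(z^2 - 3*z) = (z - 3)*(z - 1)*(z)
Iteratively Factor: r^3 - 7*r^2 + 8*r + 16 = (r + 1)*(r^2 - 8*r + 16) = (r - 4)*(r + 1)*(r - 4)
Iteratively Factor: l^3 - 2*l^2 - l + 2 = (l - 2)*(l^2 - 1) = (l - 2)*(l - 1)*(l + 1)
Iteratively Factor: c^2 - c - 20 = (c - 5)*(c + 4)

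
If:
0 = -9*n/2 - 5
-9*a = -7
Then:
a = 7/9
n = -10/9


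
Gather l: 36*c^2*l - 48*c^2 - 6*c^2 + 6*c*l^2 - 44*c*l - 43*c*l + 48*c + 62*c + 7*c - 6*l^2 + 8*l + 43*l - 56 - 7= -54*c^2 + 117*c + l^2*(6*c - 6) + l*(36*c^2 - 87*c + 51) - 63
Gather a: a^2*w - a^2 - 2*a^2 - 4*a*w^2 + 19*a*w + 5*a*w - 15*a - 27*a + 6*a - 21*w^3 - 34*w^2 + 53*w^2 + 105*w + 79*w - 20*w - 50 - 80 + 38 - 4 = a^2*(w - 3) + a*(-4*w^2 + 24*w - 36) - 21*w^3 + 19*w^2 + 164*w - 96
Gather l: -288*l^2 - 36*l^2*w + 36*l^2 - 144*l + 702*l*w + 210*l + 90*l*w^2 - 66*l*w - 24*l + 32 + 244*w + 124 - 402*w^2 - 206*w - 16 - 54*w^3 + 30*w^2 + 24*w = l^2*(-36*w - 252) + l*(90*w^2 + 636*w + 42) - 54*w^3 - 372*w^2 + 62*w + 140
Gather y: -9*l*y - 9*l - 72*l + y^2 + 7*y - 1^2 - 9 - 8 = -81*l + y^2 + y*(7 - 9*l) - 18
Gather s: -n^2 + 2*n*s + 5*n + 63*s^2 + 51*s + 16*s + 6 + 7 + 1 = -n^2 + 5*n + 63*s^2 + s*(2*n + 67) + 14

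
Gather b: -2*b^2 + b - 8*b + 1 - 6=-2*b^2 - 7*b - 5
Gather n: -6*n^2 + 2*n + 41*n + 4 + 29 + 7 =-6*n^2 + 43*n + 40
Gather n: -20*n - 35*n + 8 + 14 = 22 - 55*n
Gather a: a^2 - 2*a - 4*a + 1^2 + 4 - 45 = a^2 - 6*a - 40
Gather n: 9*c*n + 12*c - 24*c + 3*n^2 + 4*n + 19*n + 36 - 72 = -12*c + 3*n^2 + n*(9*c + 23) - 36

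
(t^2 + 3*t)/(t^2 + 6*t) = (t + 3)/(t + 6)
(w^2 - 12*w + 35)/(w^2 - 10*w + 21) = (w - 5)/(w - 3)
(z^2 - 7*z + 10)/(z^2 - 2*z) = (z - 5)/z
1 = 1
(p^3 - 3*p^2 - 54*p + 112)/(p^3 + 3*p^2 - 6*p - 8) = (p^2 - p - 56)/(p^2 + 5*p + 4)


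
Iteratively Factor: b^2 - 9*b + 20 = (b - 5)*(b - 4)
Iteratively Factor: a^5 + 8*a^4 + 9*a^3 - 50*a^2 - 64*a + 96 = (a + 3)*(a^4 + 5*a^3 - 6*a^2 - 32*a + 32) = (a + 3)*(a + 4)*(a^3 + a^2 - 10*a + 8) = (a - 2)*(a + 3)*(a + 4)*(a^2 + 3*a - 4) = (a - 2)*(a + 3)*(a + 4)^2*(a - 1)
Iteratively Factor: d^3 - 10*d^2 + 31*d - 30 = (d - 2)*(d^2 - 8*d + 15) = (d - 5)*(d - 2)*(d - 3)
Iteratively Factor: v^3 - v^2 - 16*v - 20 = (v + 2)*(v^2 - 3*v - 10) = (v - 5)*(v + 2)*(v + 2)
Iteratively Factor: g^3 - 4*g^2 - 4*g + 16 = (g - 2)*(g^2 - 2*g - 8) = (g - 4)*(g - 2)*(g + 2)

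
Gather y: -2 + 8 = 6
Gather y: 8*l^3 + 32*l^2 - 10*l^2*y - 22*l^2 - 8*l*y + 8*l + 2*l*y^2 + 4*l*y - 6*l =8*l^3 + 10*l^2 + 2*l*y^2 + 2*l + y*(-10*l^2 - 4*l)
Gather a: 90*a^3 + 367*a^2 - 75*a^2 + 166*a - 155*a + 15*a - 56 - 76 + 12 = 90*a^3 + 292*a^2 + 26*a - 120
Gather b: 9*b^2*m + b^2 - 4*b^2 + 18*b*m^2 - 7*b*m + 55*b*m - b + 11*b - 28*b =b^2*(9*m - 3) + b*(18*m^2 + 48*m - 18)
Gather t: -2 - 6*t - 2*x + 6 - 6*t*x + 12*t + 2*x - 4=t*(6 - 6*x)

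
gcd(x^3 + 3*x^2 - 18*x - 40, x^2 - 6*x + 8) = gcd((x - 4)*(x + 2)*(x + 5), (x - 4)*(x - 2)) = x - 4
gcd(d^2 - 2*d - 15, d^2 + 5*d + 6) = d + 3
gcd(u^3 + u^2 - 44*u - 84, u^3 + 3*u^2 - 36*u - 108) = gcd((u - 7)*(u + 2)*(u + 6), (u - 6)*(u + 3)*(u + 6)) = u + 6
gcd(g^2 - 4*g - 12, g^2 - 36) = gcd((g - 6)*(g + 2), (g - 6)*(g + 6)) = g - 6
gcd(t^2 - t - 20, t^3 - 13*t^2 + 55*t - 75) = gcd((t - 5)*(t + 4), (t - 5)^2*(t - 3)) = t - 5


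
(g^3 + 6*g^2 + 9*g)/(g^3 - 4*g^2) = (g^2 + 6*g + 9)/(g*(g - 4))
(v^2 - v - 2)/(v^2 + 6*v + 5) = (v - 2)/(v + 5)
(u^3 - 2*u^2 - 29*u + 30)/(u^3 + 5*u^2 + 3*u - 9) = (u^2 - u - 30)/(u^2 + 6*u + 9)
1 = 1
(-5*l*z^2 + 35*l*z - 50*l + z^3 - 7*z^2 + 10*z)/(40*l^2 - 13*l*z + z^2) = (z^2 - 7*z + 10)/(-8*l + z)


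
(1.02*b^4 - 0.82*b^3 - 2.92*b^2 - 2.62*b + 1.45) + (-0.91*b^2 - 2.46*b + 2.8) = 1.02*b^4 - 0.82*b^3 - 3.83*b^2 - 5.08*b + 4.25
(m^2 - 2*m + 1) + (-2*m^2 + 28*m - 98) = -m^2 + 26*m - 97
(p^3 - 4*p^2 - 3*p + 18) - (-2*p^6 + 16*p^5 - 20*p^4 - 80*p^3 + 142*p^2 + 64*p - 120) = 2*p^6 - 16*p^5 + 20*p^4 + 81*p^3 - 146*p^2 - 67*p + 138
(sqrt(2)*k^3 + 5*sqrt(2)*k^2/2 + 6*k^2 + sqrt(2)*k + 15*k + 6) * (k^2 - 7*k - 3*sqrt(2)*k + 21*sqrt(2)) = sqrt(2)*k^5 - 9*sqrt(2)*k^4/2 - 69*sqrt(2)*k^3/2 + 74*sqrt(2)*k^2 + 297*sqrt(2)*k + 126*sqrt(2)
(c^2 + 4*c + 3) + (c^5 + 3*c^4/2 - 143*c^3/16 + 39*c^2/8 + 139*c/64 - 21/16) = c^5 + 3*c^4/2 - 143*c^3/16 + 47*c^2/8 + 395*c/64 + 27/16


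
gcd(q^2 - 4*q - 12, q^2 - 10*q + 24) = q - 6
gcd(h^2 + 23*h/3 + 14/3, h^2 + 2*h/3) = h + 2/3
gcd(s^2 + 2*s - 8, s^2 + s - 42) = 1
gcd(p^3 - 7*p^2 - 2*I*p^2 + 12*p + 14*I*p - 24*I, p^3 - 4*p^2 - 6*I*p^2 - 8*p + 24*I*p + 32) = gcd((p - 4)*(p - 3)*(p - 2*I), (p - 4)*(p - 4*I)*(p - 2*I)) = p^2 + p*(-4 - 2*I) + 8*I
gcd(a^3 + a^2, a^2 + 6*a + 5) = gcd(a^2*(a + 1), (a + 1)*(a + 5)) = a + 1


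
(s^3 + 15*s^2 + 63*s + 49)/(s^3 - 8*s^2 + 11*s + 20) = (s^2 + 14*s + 49)/(s^2 - 9*s + 20)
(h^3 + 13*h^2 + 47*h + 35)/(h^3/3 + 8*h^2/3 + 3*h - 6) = 3*(h^3 + 13*h^2 + 47*h + 35)/(h^3 + 8*h^2 + 9*h - 18)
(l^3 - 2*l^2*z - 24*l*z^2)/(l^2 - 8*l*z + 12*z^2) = l*(-l - 4*z)/(-l + 2*z)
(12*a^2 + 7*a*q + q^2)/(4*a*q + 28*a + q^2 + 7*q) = (3*a + q)/(q + 7)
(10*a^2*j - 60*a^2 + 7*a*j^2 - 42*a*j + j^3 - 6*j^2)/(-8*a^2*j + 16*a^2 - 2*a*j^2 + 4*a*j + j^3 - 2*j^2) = (-5*a*j + 30*a - j^2 + 6*j)/(4*a*j - 8*a - j^2 + 2*j)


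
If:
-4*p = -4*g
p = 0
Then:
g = 0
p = 0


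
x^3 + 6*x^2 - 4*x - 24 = (x - 2)*(x + 2)*(x + 6)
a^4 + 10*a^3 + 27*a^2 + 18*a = a*(a + 1)*(a + 3)*(a + 6)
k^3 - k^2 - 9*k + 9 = (k - 3)*(k - 1)*(k + 3)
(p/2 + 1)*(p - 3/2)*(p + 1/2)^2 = p^4/2 + 3*p^3/4 - 9*p^2/8 - 23*p/16 - 3/8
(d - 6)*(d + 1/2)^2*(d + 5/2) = d^4 - 5*d^3/2 - 73*d^2/4 - 127*d/8 - 15/4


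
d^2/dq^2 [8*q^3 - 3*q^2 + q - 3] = 48*q - 6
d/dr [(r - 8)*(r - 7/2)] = 2*r - 23/2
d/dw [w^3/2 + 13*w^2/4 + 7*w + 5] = 3*w^2/2 + 13*w/2 + 7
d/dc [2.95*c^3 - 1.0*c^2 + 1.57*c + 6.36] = 8.85*c^2 - 2.0*c + 1.57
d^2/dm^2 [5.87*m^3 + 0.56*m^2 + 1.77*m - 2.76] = 35.22*m + 1.12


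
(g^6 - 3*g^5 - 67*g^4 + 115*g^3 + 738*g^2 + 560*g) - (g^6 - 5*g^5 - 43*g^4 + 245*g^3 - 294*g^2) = 2*g^5 - 24*g^4 - 130*g^3 + 1032*g^2 + 560*g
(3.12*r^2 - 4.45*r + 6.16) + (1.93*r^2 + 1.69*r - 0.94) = 5.05*r^2 - 2.76*r + 5.22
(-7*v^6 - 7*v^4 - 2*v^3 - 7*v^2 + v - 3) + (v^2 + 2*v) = -7*v^6 - 7*v^4 - 2*v^3 - 6*v^2 + 3*v - 3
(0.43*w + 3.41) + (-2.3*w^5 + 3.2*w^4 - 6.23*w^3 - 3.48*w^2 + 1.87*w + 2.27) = -2.3*w^5 + 3.2*w^4 - 6.23*w^3 - 3.48*w^2 + 2.3*w + 5.68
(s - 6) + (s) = 2*s - 6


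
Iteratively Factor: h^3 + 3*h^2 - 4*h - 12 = (h + 2)*(h^2 + h - 6) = (h - 2)*(h + 2)*(h + 3)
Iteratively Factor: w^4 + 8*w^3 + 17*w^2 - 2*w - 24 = (w + 2)*(w^3 + 6*w^2 + 5*w - 12) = (w + 2)*(w + 4)*(w^2 + 2*w - 3) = (w + 2)*(w + 3)*(w + 4)*(w - 1)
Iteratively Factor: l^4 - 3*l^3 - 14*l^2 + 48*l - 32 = (l - 1)*(l^3 - 2*l^2 - 16*l + 32) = (l - 1)*(l + 4)*(l^2 - 6*l + 8) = (l - 4)*(l - 1)*(l + 4)*(l - 2)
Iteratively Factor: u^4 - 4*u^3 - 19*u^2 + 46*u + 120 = (u - 4)*(u^3 - 19*u - 30) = (u - 4)*(u + 3)*(u^2 - 3*u - 10) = (u - 5)*(u - 4)*(u + 3)*(u + 2)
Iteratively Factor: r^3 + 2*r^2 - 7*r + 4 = (r - 1)*(r^2 + 3*r - 4) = (r - 1)*(r + 4)*(r - 1)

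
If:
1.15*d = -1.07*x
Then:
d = -0.930434782608696*x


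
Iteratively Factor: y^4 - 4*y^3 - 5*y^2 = (y)*(y^3 - 4*y^2 - 5*y) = y^2*(y^2 - 4*y - 5) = y^2*(y + 1)*(y - 5)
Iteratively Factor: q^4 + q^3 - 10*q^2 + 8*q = (q)*(q^3 + q^2 - 10*q + 8) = q*(q - 2)*(q^2 + 3*q - 4) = q*(q - 2)*(q - 1)*(q + 4)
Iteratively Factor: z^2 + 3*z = (z)*(z + 3)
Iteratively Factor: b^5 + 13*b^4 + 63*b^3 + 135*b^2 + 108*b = (b + 3)*(b^4 + 10*b^3 + 33*b^2 + 36*b) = b*(b + 3)*(b^3 + 10*b^2 + 33*b + 36) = b*(b + 3)*(b + 4)*(b^2 + 6*b + 9) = b*(b + 3)^2*(b + 4)*(b + 3)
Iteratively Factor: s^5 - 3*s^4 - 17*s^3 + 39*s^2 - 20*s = (s - 1)*(s^4 - 2*s^3 - 19*s^2 + 20*s) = (s - 1)^2*(s^3 - s^2 - 20*s) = s*(s - 1)^2*(s^2 - s - 20) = s*(s - 5)*(s - 1)^2*(s + 4)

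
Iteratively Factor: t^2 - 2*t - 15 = (t + 3)*(t - 5)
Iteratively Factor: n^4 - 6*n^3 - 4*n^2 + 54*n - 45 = (n - 1)*(n^3 - 5*n^2 - 9*n + 45) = (n - 5)*(n - 1)*(n^2 - 9) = (n - 5)*(n - 3)*(n - 1)*(n + 3)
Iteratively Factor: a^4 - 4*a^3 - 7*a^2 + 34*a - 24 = (a - 4)*(a^3 - 7*a + 6) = (a - 4)*(a - 1)*(a^2 + a - 6) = (a - 4)*(a - 1)*(a + 3)*(a - 2)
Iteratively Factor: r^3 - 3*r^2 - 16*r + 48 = (r - 4)*(r^2 + r - 12) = (r - 4)*(r - 3)*(r + 4)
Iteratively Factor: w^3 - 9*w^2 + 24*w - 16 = (w - 4)*(w^2 - 5*w + 4) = (w - 4)*(w - 1)*(w - 4)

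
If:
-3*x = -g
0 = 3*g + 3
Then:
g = -1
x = -1/3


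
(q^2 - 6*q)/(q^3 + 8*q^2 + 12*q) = (q - 6)/(q^2 + 8*q + 12)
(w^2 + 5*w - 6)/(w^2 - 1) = (w + 6)/(w + 1)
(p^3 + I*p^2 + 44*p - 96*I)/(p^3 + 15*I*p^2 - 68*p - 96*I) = (p^2 - 7*I*p - 12)/(p^2 + 7*I*p - 12)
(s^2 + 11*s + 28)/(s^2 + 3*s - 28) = (s + 4)/(s - 4)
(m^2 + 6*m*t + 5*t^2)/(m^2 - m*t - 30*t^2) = (-m - t)/(-m + 6*t)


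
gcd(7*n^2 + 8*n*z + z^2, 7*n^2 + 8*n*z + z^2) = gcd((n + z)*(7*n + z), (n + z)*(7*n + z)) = 7*n^2 + 8*n*z + z^2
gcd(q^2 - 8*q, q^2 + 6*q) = q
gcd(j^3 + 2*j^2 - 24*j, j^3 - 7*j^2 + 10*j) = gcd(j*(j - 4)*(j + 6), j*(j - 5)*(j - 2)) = j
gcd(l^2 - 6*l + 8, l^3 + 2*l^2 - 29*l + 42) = l - 2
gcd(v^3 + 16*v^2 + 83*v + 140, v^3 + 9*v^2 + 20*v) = v^2 + 9*v + 20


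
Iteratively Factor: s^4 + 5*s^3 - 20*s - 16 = (s + 2)*(s^3 + 3*s^2 - 6*s - 8) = (s + 1)*(s + 2)*(s^2 + 2*s - 8) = (s + 1)*(s + 2)*(s + 4)*(s - 2)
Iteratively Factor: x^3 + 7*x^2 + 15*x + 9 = (x + 1)*(x^2 + 6*x + 9) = (x + 1)*(x + 3)*(x + 3)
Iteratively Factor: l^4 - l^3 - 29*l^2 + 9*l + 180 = (l + 3)*(l^3 - 4*l^2 - 17*l + 60) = (l - 3)*(l + 3)*(l^2 - l - 20) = (l - 5)*(l - 3)*(l + 3)*(l + 4)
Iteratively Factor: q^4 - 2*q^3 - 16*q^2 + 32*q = (q - 2)*(q^3 - 16*q) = (q - 4)*(q - 2)*(q^2 + 4*q) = (q - 4)*(q - 2)*(q + 4)*(q)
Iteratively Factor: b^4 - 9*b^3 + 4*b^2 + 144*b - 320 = (b - 5)*(b^3 - 4*b^2 - 16*b + 64) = (b - 5)*(b - 4)*(b^2 - 16) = (b - 5)*(b - 4)*(b + 4)*(b - 4)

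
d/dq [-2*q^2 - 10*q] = -4*q - 10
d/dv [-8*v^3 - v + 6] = -24*v^2 - 1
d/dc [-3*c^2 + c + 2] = 1 - 6*c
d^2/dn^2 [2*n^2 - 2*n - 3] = 4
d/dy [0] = 0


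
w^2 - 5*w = w*(w - 5)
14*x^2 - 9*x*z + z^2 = (-7*x + z)*(-2*x + z)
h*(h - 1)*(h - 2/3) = h^3 - 5*h^2/3 + 2*h/3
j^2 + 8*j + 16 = (j + 4)^2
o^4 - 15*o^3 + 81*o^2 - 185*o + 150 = (o - 5)^2*(o - 3)*(o - 2)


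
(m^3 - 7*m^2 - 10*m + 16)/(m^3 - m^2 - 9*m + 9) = (m^2 - 6*m - 16)/(m^2 - 9)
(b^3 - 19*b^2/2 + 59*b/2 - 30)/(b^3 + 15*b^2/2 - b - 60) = (b^2 - 7*b + 12)/(b^2 + 10*b + 24)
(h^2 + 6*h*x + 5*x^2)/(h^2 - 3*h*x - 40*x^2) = (-h - x)/(-h + 8*x)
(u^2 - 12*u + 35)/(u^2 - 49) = (u - 5)/(u + 7)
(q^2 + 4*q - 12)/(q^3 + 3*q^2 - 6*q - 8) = (q + 6)/(q^2 + 5*q + 4)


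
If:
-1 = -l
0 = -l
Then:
No Solution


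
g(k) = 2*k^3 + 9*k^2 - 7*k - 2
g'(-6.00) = 101.00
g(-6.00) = -68.00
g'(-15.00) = 1073.00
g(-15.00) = -4622.00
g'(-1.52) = -20.50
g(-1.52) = 22.41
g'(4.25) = 177.88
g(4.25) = 284.34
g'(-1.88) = -19.63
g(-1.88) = 29.68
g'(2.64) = 82.34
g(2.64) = 79.05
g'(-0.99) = -18.94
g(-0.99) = 11.81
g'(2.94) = 97.78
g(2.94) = 106.04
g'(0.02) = -6.64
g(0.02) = -2.14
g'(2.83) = 91.99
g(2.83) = 95.60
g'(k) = 6*k^2 + 18*k - 7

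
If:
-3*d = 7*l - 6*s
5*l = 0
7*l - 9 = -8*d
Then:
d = 9/8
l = 0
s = 9/16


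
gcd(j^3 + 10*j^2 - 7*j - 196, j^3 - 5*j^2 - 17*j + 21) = 1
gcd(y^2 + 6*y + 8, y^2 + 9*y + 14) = y + 2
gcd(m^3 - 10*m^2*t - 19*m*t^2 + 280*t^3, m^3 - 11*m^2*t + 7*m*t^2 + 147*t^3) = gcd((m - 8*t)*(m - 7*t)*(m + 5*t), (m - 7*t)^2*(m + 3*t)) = -m + 7*t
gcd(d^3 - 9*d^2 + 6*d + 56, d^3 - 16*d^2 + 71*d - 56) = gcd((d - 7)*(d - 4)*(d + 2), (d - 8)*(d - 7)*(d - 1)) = d - 7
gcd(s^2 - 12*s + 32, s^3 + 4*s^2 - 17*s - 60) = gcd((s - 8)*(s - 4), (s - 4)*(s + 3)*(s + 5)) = s - 4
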